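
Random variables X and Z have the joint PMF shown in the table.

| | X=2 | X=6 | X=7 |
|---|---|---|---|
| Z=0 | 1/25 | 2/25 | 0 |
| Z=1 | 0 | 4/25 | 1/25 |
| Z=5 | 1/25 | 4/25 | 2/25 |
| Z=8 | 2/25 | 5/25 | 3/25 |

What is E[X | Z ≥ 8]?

11/2

P(Z ≥ 8) = 2/5.
Σ X·P over the event = 2·(2/25) + 6·(5/25) + 7·(3/25) = 11/5.
E[X | Z ≥ 8] = (11/5) / (2/5) = 11/2.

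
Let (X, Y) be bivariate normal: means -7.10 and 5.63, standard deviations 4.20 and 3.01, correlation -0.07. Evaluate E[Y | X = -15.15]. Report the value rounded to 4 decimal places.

6.0338

E[Y | X=x] = μ_Y + ρ(σ_Y/σ_X)(x − μ_X) for jointly normal variables.
E[Y | X=-15.15] = 5.63 + (-0.07)·(3.01/4.20)·(-15.15 − (-7.10)) = 5.63 + (-0.050167)·(-8.05) = 6.0338.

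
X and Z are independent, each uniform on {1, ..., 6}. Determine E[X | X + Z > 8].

Outcomes with X + Z > 8: (3,6), (4,5), (4,6), (5,4), (5,5), (5,6), (6,3), (6,4), (6,5), (6,6), each with probability 1/36.
E[X | X + Z > 8] = (3 + 4 + 4 + 5 + 5 + 5 + 6 + 6 + 6 + 6) / 10 = 5.

5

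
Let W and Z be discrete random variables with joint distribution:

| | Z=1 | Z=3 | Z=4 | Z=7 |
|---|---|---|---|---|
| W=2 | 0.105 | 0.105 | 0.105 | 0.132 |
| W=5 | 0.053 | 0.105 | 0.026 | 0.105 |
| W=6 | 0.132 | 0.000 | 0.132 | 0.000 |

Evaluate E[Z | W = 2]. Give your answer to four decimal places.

P(W = 2) = 0.447.
Σ Z·P over the event = 1·(0.105) + 3·(0.105) + 4·(0.105) + 7·(0.132) = 1.764.
E[Z | W = 2] = (1.764) / (0.447) = 3.9463.

3.9463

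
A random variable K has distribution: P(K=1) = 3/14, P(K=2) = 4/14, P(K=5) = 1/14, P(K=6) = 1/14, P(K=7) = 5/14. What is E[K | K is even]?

14/5

P(K is even) = 5/14.
Σ over the event: 2·2/7 + 6·1/14 = 1.
E[K | K is even] = (1) / (5/14) = 14/5.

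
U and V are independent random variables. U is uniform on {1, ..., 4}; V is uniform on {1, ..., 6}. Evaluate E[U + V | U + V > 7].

Outcomes with U + V > 7: (2,6), (3,5), (3,6), (4,4), (4,5), (4,6), each with probability 1/24.
E[U + V | U + V > 7] = (8 + 8 + 9 + 8 + 9 + 10) / 6 = 26/3.

26/3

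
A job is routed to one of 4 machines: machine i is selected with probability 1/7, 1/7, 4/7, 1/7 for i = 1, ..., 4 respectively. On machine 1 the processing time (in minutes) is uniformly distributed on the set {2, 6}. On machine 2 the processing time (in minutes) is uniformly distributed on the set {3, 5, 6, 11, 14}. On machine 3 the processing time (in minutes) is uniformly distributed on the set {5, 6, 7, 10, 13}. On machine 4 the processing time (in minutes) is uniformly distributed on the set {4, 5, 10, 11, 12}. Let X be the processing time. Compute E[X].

E[X | machine 1] = (2+6)/2 = 4.
E[X | machine 2] = (3+5+6+11+14)/5 = 39/5.
E[X | machine 3] = (5+6+7+10+13)/5 = 41/5.
E[X | machine 4] = (4+5+10+11+12)/5 = 42/5.
By the law of total expectation,
E[X] = (1/7)·(4) + (1/7)·(39/5) + (4/7)·(41/5) + (1/7)·(42/5) = 53/7.

53/7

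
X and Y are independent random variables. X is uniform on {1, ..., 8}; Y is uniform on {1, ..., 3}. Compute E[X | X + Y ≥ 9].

22/3

Outcomes with X + Y ≥ 9: (6,3), (7,2), (7,3), (8,1), (8,2), (8,3), each with probability 1/24.
E[X | X + Y ≥ 9] = (6 + 7 + 7 + 8 + 8 + 8) / 6 = 22/3.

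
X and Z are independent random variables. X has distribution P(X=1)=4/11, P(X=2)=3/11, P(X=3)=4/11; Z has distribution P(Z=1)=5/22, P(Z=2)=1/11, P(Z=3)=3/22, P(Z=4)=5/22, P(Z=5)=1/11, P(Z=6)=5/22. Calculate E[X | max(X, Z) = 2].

50/29

P(max(X, Z) = 2) = 29/242.
Summing X·P(x,y) over outcomes with max(X, Z) = 2 gives 25/121.
E[X | max(X, Z) = 2] = (25/121) / (29/242) = 50/29.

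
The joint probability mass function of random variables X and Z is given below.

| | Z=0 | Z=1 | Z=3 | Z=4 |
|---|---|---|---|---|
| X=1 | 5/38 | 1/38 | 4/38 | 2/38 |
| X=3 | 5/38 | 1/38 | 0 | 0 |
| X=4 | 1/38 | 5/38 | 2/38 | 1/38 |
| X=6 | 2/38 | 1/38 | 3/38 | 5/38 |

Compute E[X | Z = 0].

36/13

P(Z = 0) = 13/38.
Σ X·P over the event = 1·(5/38) + 3·(5/38) + 4·(1/38) + 6·(2/38) = 18/19.
E[X | Z = 0] = (18/19) / (13/38) = 36/13.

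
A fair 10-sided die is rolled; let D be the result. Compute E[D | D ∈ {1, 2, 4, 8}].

P(D ∈ {1, 2, 4, 8}) = 2/5.
Σ over the event: 1·1/10 + 2·1/10 + 4·1/10 + 8·1/10 = 3/2.
E[D | D ∈ {1, 2, 4, 8}] = (3/2) / (2/5) = 15/4.

15/4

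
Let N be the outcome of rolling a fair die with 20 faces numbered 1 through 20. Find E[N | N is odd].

10

Given N is odd, N is equally likely to be any of {1, 3, 5, 7, 9, 11, 13, 15, 17, 19}.
E[N | N is odd] = (1 + 3 + 5 + 7 + 9 + 11 + 13 + 15 + 17 + 19) / 10 = 10.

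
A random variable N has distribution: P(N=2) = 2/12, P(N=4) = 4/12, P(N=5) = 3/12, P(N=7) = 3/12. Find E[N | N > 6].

P(N > 6) = 1/4.
Σ over the event: 7·1/4 = 7/4.
E[N | N > 6] = (7/4) / (1/4) = 7.

7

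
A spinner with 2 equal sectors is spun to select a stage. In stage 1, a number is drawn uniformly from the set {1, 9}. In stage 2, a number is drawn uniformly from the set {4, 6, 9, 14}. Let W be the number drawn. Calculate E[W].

53/8

E[W | stage 1] = (1+9)/2 = 5.
E[W | stage 2] = (4+6+9+14)/4 = 33/4.
By the law of total expectation,
E[W] = (1/2)·(5) + (1/2)·(33/4) = 53/8.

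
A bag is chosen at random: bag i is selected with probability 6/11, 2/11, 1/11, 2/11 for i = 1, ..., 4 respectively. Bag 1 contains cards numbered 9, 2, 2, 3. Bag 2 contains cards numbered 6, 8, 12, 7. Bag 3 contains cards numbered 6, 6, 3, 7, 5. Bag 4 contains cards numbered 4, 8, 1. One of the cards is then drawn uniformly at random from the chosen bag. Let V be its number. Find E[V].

E[V | bag 1] = (9+2+2+3)/4 = 4.
E[V | bag 2] = (6+8+12+7)/4 = 33/4.
E[V | bag 3] = (6+6+3+7+5)/5 = 27/5.
E[V | bag 4] = (4+8+1)/3 = 13/3.
By the law of total expectation,
E[V] = (6/11)·(4) + (2/11)·(33/4) + (1/11)·(27/5) + (2/11)·(13/3) = 1637/330.

1637/330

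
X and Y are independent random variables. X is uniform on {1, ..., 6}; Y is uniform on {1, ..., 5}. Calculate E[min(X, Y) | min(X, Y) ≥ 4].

Outcomes with min(X, Y) ≥ 4: (4,4), (4,5), (5,4), (5,5), (6,4), (6,5), each with probability 1/30.
E[min(X, Y) | min(X, Y) ≥ 4] = (4 + 4 + 4 + 5 + 4 + 5) / 6 = 13/3.

13/3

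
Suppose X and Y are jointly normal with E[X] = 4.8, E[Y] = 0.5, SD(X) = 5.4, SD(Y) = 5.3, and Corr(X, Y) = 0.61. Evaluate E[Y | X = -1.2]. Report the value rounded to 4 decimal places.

-3.0922

For a bivariate normal, E[Y | X=x] = μ_Y + ρ·(σ_Y/σ_X)·(x − μ_X).
E[Y | X=-1.2] = 0.5 + (0.61)·(5.3/5.4)·(-1.2 − (4.8)) = 0.5 + (0.5987)·(-6) = -3.0922.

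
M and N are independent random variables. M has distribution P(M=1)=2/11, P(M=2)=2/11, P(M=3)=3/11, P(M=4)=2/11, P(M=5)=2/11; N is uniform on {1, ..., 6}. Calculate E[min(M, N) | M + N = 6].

21/11

P(M + N = 6) = 1/6.
Summing min(M,N)·P(x,y) over outcomes with M + N = 6 gives 7/22.
E[min(M, N) | M + N = 6] = (7/22) / (1/6) = 21/11.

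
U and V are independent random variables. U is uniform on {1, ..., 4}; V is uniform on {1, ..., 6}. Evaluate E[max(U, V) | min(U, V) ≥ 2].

64/15

P(min(U, V) ≥ 2) = 5/8.
Summing max(U,V)·P(x,y) over outcomes with min(U, V) ≥ 2 gives 8/3.
E[max(U, V) | min(U, V) ≥ 2] = (8/3) / (5/8) = 64/15.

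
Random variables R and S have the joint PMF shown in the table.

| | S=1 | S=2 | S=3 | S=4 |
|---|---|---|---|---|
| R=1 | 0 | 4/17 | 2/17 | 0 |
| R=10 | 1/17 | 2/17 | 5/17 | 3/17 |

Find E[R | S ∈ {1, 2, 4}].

32/5

P(S ∈ {1, 2, 4}) = 10/17.
Σ R·P over the event = 1·(4/17) + 10·(1/17) + 10·(2/17) + 10·(3/17) = 64/17.
E[R | S ∈ {1, 2, 4}] = (64/17) / (10/17) = 32/5.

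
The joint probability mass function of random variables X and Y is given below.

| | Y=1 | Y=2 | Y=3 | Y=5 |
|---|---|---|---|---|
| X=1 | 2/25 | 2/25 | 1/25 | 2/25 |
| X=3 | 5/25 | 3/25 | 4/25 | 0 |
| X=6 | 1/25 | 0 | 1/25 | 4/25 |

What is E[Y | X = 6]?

P(X = 6) = 6/25.
Σ Y·P over the event = 1·(1/25) + 3·(1/25) + 5·(4/25) = 24/25.
E[Y | X = 6] = (24/25) / (6/25) = 4.

4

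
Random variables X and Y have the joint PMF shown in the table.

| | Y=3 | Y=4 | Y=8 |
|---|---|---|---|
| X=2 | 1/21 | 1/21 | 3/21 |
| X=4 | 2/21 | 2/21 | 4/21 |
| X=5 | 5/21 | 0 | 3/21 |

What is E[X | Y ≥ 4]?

47/13

P(Y ≥ 4) = 13/21.
Σ X·P over the event = 2·(1/21) + 2·(3/21) + 4·(2/21) + 4·(4/21) + 5·(3/21) = 47/21.
E[X | Y ≥ 4] = (47/21) / (13/21) = 47/13.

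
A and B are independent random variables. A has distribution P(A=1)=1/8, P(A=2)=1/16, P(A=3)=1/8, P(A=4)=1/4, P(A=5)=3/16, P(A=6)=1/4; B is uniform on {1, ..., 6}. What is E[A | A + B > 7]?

242/49

P(A + B > 7) = 49/96.
Summing A·P(x,y) over outcomes with A + B > 7 gives 121/48.
E[A | A + B > 7] = (121/48) / (49/96) = 242/49.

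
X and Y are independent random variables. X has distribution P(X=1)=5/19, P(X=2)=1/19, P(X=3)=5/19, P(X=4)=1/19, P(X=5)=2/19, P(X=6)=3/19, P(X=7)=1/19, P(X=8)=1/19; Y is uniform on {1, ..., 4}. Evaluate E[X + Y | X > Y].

22/3

P(X > Y) = 21/38.
Summing (X+Y)·P(x,y) over outcomes with X > Y gives 77/19.
E[X + Y | X > Y] = (77/19) / (21/38) = 22/3.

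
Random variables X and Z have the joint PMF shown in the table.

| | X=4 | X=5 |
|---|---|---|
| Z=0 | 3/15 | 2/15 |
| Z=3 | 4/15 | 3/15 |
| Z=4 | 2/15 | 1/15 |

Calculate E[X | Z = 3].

31/7

P(Z = 3) = 7/15.
Σ X·P over the event = 4·(4/15) + 5·(3/15) = 31/15.
E[X | Z = 3] = (31/15) / (7/15) = 31/7.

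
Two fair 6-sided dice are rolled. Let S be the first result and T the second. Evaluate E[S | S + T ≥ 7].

13/3

P(S + T ≥ 7) = 7/12.
Summing S·P(x,y) over outcomes with S + T ≥ 7 gives 91/36.
E[S | S + T ≥ 7] = (91/36) / (7/12) = 13/3.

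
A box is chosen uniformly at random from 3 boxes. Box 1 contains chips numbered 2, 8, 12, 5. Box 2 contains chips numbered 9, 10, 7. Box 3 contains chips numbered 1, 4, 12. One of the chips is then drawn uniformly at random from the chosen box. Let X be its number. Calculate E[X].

253/36

E[X | box 1] = (2+8+12+5)/4 = 27/4.
E[X | box 2] = (9+10+7)/3 = 26/3.
E[X | box 3] = (1+4+12)/3 = 17/3.
By the law of total expectation,
E[X] = (1/3)·(27/4) + (1/3)·(26/3) + (1/3)·(17/3) = 253/36.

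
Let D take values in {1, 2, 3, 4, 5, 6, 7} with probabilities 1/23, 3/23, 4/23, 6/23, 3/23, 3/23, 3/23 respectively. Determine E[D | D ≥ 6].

P(D ≥ 6) = 6/23.
Σ over the event: 6·3/23 + 7·3/23 = 39/23.
E[D | D ≥ 6] = (39/23) / (6/23) = 13/2.

13/2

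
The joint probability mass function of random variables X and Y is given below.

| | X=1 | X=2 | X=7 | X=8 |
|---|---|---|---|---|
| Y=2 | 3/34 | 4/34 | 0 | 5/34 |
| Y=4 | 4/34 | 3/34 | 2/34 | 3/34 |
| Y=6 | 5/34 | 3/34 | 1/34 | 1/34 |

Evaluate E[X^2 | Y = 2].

113/4

P(Y = 2) = 6/17.
Summing X^2·P(X=x,Y=y) over the conditioning event gives 339/34.
E[X^2 | Y = 2] = (339/34) / (6/17) = 113/4.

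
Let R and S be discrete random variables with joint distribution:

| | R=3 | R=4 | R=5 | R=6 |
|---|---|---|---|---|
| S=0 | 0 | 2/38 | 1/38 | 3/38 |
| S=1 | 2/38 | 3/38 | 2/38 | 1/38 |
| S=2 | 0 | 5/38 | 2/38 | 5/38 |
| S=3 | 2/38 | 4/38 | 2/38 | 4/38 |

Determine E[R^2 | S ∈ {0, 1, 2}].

P(S ∈ {0, 1, 2}) = 13/19.
Summing R^2·P(R=x,S=y) over the conditioning event gives 33/2.
E[R^2 | S ∈ {0, 1, 2}] = (33/2) / (13/19) = 627/26.

627/26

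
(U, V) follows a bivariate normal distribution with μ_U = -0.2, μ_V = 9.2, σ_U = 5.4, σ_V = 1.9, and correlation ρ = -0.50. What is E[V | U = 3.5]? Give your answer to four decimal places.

8.5491

E[V | U=x] = μ_V + ρ(σ_V/σ_U)(x − μ_U) for jointly normal variables.
E[V | U=3.5] = 9.2 + (-0.50)·(1.9/5.4)·(3.5 − (-0.2)) = 9.2 + (-0.17593)·(3.7) = 8.5491.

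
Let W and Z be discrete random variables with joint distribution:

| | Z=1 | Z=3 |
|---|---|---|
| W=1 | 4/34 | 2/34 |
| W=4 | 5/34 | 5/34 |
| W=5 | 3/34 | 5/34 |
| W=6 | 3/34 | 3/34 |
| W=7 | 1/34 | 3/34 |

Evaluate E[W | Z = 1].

P(Z = 1) = 8/17.
Σ W·P over the event = 1·(4/34) + 4·(5/34) + 5·(3/34) + 6·(3/34) + 7·(1/34) = 32/17.
E[W | Z = 1] = (32/17) / (8/17) = 4.

4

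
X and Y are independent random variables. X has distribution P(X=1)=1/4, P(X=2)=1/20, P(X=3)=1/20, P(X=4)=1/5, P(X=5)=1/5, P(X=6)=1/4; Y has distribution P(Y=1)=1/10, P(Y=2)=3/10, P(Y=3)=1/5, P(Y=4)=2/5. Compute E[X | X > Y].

P(X > Y) = 119/200.
Summing X·P(x,y) over outcomes with X > Y gives 61/20.
E[X | X > Y] = (61/20) / (119/200) = 610/119.

610/119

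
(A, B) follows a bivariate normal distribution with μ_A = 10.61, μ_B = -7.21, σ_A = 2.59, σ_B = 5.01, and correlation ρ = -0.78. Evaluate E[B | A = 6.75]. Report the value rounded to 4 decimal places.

The regression of B on A has slope ρ·σ_B/σ_A and passes through (μ_A, μ_B).
E[B | A=6.75] = -7.21 + (-0.78)·(5.01/2.59)·(6.75 − (10.61)) = -7.21 + (-1.5088)·(-3.86) = -1.3860.

-1.3860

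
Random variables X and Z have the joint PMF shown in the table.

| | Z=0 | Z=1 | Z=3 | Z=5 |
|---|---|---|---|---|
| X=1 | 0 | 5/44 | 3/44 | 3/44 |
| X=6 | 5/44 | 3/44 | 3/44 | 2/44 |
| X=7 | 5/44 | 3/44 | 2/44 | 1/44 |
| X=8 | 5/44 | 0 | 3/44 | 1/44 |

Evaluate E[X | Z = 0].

7

P(Z = 0) = 15/44.
Σ X·P over the event = 6·(5/44) + 7·(5/44) + 8·(5/44) = 105/44.
E[X | Z = 0] = (105/44) / (15/44) = 7.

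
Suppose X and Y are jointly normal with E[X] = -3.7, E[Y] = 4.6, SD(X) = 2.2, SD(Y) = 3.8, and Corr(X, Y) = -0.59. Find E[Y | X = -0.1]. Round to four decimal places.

0.9313

For a bivariate normal, E[Y | X=x] = μ_Y + ρ·(σ_Y/σ_X)·(x − μ_X).
E[Y | X=-0.1] = 4.6 + (-0.59)·(3.8/2.2)·(-0.1 − (-3.7)) = 4.6 + (-1.01909)·(3.6) = 0.9313.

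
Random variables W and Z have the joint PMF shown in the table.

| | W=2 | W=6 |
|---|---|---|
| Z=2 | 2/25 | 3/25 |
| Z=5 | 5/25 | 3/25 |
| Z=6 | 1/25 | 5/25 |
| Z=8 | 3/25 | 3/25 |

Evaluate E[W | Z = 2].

22/5

P(Z = 2) = 1/5.
Σ W·P over the event = 2·(2/25) + 6·(3/25) = 22/25.
E[W | Z = 2] = (22/25) / (1/5) = 22/5.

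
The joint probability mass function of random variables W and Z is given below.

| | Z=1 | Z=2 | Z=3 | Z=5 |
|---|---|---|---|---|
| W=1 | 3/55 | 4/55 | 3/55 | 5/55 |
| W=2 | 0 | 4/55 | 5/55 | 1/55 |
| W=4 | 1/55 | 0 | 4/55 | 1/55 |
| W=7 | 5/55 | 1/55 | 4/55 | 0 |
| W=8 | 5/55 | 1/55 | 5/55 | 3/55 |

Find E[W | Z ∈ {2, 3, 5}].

P(Z ∈ {2, 3, 5}) = 41/55.
Summing W·P(W=x,Z=y) over the conditioning event gives 159/55.
E[W | Z ∈ {2, 3, 5}] = (159/55) / (41/55) = 159/41.

159/41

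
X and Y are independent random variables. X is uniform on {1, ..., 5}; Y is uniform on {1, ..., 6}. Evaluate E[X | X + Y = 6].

Outcomes with X + Y = 6: (1,5), (2,4), (3,3), (4,2), (5,1), each with probability 1/30.
E[X | X + Y = 6] = (1 + 2 + 3 + 4 + 5) / 5 = 3.

3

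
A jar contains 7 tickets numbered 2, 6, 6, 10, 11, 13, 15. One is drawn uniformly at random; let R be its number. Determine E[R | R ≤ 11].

7

P(R ≤ 11) = 5/7.
Σ over the event: 2·1/7 + 6·2/7 + 10·1/7 + 11·1/7 = 5.
E[R | R ≤ 11] = (5) / (5/7) = 7.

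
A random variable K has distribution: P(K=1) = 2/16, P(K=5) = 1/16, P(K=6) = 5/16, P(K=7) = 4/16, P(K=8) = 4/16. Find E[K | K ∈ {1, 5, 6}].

37/8

P(K ∈ {1, 5, 6}) = 1/2.
Σ over the event: 1·1/8 + 5·1/16 + 6·5/16 = 37/16.
E[K | K ∈ {1, 5, 6}] = (37/16) / (1/2) = 37/8.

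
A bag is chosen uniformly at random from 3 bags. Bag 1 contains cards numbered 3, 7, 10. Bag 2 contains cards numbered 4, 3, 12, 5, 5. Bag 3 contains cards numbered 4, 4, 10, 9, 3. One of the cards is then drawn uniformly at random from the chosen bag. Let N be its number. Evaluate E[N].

E[N | bag 1] = (3+7+10)/3 = 20/3.
E[N | bag 2] = (4+3+12+5+5)/5 = 29/5.
E[N | bag 3] = (4+4+10+9+3)/5 = 6.
E[N] = (1/3)·(20/3) + (1/3)·(29/5) + (1/3)·(6) = 277/45.

277/45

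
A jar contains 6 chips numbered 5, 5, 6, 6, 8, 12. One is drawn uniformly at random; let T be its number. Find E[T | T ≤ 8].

6

P(T ≤ 8) = 5/6.
Σ over the event: 5·1/3 + 6·1/3 + 8·1/6 = 5.
E[T | T ≤ 8] = (5) / (5/6) = 6.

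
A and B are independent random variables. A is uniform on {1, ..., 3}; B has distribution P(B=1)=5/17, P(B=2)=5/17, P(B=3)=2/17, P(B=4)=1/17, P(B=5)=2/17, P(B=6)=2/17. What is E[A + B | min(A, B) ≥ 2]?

P(min(A, B) ≥ 2) = 8/17.
Summing (A+B)·P(x,y) over outcomes with min(A, B) ≥ 2 gives 48/17.
E[A + B | min(A, B) ≥ 2] = (48/17) / (8/17) = 6.

6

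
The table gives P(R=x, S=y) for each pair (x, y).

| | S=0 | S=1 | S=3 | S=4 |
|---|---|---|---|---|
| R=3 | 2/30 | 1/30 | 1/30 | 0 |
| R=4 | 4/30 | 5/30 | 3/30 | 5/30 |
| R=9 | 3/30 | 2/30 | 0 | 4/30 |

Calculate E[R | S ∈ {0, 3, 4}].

60/11

P(S ∈ {0, 3, 4}) = 11/15.
Σ R·P over the event = 3·(2/30) + 3·(1/30) + 4·(4/30) + 4·(3/30) + 4·(5/30) + 9·(3/30) + 9·(4/30) = 4.
E[R | S ∈ {0, 3, 4}] = (4) / (11/15) = 60/11.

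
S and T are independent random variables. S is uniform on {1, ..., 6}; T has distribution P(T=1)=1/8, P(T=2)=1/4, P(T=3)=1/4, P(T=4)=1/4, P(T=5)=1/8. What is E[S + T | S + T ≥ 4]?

301/44

P(S + T ≥ 4) = 11/12.
Summing (S+T)·P(x,y) over outcomes with S + T ≥ 4 gives 301/48.
E[S + T | S + T ≥ 4] = (301/48) / (11/12) = 301/44.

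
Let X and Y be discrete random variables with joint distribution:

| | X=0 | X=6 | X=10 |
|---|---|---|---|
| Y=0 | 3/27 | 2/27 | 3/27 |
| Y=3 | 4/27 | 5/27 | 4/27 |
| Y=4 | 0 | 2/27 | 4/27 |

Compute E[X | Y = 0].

21/4

P(Y = 0) = 8/27.
Σ X·P over the event = 0·(3/27) + 6·(2/27) + 10·(3/27) = 14/9.
E[X | Y = 0] = (14/9) / (8/27) = 21/4.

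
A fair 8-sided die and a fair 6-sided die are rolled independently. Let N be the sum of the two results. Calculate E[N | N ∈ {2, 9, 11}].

100/11

P(N ∈ {2, 9, 11}) = 11/48.
Σ over the event: 2·1/48 + 9·1/8 + 11·1/12 = 25/12.
E[N | N ∈ {2, 9, 11}] = (25/12) / (11/48) = 100/11.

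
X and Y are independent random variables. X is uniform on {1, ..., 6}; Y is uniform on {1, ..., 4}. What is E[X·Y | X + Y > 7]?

Outcomes with X + Y > 7: (4,4), (5,3), (5,4), (6,2), (6,3), (6,4), each with probability 1/24.
E[X·Y | X + Y > 7] = (16 + 15 + 20 + 12 + 18 + 24) / 6 = 35/2.

35/2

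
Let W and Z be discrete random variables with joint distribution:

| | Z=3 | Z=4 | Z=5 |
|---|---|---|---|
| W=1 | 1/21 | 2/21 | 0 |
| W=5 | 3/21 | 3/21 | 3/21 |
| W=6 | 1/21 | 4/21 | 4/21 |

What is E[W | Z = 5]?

P(Z = 5) = 1/3.
Σ W·P over the event = 5·(3/21) + 6·(4/21) = 13/7.
E[W | Z = 5] = (13/7) / (1/3) = 39/7.

39/7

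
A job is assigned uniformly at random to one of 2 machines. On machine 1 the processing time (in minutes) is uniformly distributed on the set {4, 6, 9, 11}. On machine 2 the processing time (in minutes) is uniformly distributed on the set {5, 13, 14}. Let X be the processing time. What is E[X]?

E[X | machine 1] = (4+6+9+11)/4 = 15/2.
E[X | machine 2] = (5+13+14)/3 = 32/3.
E[X] = (1/2)·(15/2) + (1/2)·(32/3) = 109/12.

109/12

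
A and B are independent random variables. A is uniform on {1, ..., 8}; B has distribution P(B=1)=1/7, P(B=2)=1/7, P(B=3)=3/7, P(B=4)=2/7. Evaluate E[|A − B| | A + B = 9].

23/7

P(A + B = 9) = 1/8.
Summing |A−B|·P(x,y) over outcomes with A + B = 9 gives 23/56.
E[|A − B| | A + B = 9] = (23/56) / (1/8) = 23/7.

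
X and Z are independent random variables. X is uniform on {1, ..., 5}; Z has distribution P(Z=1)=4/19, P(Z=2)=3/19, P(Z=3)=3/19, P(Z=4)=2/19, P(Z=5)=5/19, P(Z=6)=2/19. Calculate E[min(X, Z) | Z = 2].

P(Z = 2) = 3/19.
Summing min(X,Z)·P(x,y) over outcomes with Z = 2 gives 27/95.
E[min(X, Z) | Z = 2] = (27/95) / (3/19) = 9/5.

9/5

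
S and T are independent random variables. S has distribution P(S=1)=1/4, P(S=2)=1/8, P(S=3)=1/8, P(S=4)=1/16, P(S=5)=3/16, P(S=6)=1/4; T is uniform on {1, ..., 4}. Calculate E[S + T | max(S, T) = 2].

P(max(S, T) = 2) = 1/8.
Summing (S+T)·P(x,y) over outcomes with max(S, T) = 2 gives 13/32.
E[S + T | max(S, T) = 2] = (13/32) / (1/8) = 13/4.

13/4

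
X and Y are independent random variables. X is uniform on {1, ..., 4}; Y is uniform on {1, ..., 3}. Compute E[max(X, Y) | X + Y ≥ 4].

29/9

P(X + Y ≥ 4) = 3/4.
Summing max(X,Y)·P(x,y) over outcomes with X + Y ≥ 4 gives 29/12.
E[max(X, Y) | X + Y ≥ 4] = (29/12) / (3/4) = 29/9.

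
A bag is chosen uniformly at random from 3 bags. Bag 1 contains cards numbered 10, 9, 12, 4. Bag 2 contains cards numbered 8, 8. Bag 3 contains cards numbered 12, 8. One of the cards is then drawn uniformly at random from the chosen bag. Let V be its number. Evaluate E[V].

E[V | bag 1] = (10+9+12+4)/4 = 35/4.
E[V | bag 2] = (8+8)/2 = 8.
E[V | bag 3] = (12+8)/2 = 10.
E[V] = (1/3)·(35/4) + (1/3)·(8) + (1/3)·(10) = 107/12.

107/12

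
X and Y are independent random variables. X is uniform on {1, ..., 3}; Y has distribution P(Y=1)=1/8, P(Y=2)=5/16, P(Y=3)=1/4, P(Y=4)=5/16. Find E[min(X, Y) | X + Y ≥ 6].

P(X + Y ≥ 6) = 7/24.
Summing min(X,Y)·P(x,y) over outcomes with X + Y ≥ 6 gives 37/48.
E[min(X, Y) | X + Y ≥ 6] = (37/48) / (7/24) = 37/14.

37/14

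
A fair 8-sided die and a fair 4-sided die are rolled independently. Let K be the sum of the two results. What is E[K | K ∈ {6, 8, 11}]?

39/5

P(K ∈ {6, 8, 11}) = 5/16.
Σ over the event: 6·1/8 + 8·1/8 + 11·1/16 = 39/16.
E[K | K ∈ {6, 8, 11}] = (39/16) / (5/16) = 39/5.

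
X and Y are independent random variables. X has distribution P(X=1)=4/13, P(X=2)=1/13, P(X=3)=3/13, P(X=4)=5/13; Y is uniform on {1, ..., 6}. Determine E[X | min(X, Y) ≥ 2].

31/9

P(min(X, Y) ≥ 2) = 15/26.
Summing X·P(x,y) over outcomes with min(X, Y) ≥ 2 gives 155/78.
E[X | min(X, Y) ≥ 2] = (155/78) / (15/26) = 31/9.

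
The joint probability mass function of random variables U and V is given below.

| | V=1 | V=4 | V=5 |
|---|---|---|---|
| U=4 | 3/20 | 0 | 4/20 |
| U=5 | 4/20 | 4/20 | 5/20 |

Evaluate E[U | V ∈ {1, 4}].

P(V ∈ {1, 4}) = 11/20.
Σ U·P over the event = 4·(3/20) + 5·(4/20) + 5·(4/20) = 13/5.
E[U | V ∈ {1, 4}] = (13/5) / (11/20) = 52/11.

52/11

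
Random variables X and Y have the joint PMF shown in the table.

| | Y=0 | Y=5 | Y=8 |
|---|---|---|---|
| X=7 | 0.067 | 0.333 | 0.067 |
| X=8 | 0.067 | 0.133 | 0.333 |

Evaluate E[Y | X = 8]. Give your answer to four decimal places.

6.2458

P(X = 8) = 0.533.
Σ Y·P over the event = 0·(0.067) + 5·(0.133) + 8·(0.333) = 3.329.
E[Y | X = 8] = (3.329) / (0.533) = 6.2458.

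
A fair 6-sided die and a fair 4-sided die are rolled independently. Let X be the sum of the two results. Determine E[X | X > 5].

P(X > 5) = 7/12.
Σ over the event: 6·1/6 + 7·1/6 + 8·1/8 + 9·1/12 + 10·1/24 = 13/3.
E[X | X > 5] = (13/3) / (7/12) = 52/7.

52/7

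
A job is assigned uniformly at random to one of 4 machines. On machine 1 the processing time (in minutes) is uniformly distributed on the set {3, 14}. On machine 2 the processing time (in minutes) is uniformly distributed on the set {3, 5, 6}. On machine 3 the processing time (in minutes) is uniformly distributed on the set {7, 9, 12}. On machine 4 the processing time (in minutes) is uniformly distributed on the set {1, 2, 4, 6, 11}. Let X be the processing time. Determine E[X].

E[X | machine 1] = (3+14)/2 = 17/2.
E[X | machine 2] = (3+5+6)/3 = 14/3.
E[X | machine 3] = (7+9+12)/3 = 28/3.
E[X | machine 4] = (1+2+4+6+11)/5 = 24/5.
By the law of total expectation,
E[X] = (1/4)·(17/2) + (1/4)·(14/3) + (1/4)·(28/3) + (1/4)·(24/5) = 273/40.

273/40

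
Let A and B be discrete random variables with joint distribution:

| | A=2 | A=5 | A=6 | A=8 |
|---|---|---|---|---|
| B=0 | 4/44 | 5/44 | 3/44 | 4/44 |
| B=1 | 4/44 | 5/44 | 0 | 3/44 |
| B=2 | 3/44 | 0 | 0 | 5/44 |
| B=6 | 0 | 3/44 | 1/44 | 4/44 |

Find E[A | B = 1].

P(B = 1) = 3/11.
Σ A·P over the event = 2·(4/44) + 5·(5/44) + 8·(3/44) = 57/44.
E[A | B = 1] = (57/44) / (3/11) = 19/4.

19/4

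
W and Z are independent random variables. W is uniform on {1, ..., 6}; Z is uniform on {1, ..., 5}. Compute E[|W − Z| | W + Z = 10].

1

Outcomes with W + Z = 10: (5,5), (6,4), each with probability 1/30.
E[|W − Z| | W + Z = 10] = (0 + 2) / 2 = 1.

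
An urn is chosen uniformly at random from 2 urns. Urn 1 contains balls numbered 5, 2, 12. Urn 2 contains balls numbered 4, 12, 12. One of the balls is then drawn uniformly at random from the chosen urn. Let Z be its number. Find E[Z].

47/6

E[Z | urn 1] = (5+2+12)/3 = 19/3.
E[Z | urn 2] = (4+12+12)/3 = 28/3.
By the law of total expectation,
E[Z] = (1/2)·(19/3) + (1/2)·(28/3) = 47/6.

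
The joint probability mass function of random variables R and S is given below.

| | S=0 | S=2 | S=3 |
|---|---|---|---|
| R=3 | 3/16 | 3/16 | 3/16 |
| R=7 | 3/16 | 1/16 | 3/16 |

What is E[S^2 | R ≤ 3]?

13/3

P(R ≤ 3) = 9/16.
Summing S^2·P(R=x,S=y) over the conditioning event gives 39/16.
E[S^2 | R ≤ 3] = (39/16) / (9/16) = 13/3.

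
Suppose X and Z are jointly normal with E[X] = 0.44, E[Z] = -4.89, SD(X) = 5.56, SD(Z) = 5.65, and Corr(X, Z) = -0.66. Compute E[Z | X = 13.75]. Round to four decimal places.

The regression of Z on X has slope ρ·σ_Z/σ_X and passes through (μ_X, μ_Z).
E[Z | X=13.75] = -4.89 + (-0.66)·(5.65/5.56)·(13.75 − (0.44)) = -4.89 + (-0.67068)·(13.31) = -13.8168.

-13.8168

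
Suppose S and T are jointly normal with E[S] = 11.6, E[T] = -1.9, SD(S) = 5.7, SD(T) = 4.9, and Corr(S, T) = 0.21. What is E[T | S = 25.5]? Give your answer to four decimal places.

0.6093

The regression of T on S has slope ρ·σ_T/σ_S and passes through (μ_S, μ_T).
E[T | S=25.5] = -1.9 + (0.21)·(4.9/5.7)·(25.5 − (11.6)) = -1.9 + (0.180526)·(13.9) = 0.6093.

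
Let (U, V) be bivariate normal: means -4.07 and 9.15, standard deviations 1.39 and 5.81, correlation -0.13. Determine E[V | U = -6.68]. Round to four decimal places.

E[V | U=x] = μ_V + ρ(σ_V/σ_U)(x − μ_U) for jointly normal variables.
E[V | U=-6.68] = 9.15 + (-0.13)·(5.81/1.39)·(-6.68 − (-4.07)) = 9.15 + (-0.54338)·(-2.61) = 10.5682.

10.5682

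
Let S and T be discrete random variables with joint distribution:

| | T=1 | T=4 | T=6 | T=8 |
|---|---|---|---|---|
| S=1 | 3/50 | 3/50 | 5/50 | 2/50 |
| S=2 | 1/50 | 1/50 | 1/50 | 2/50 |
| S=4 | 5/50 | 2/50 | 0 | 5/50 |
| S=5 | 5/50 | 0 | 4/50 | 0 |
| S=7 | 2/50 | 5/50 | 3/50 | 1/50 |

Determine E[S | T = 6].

48/13

P(T = 6) = 13/50.
Summing S·P(S=x,T=y) over the conditioning event gives 24/25.
E[S | T = 6] = (24/25) / (13/50) = 48/13.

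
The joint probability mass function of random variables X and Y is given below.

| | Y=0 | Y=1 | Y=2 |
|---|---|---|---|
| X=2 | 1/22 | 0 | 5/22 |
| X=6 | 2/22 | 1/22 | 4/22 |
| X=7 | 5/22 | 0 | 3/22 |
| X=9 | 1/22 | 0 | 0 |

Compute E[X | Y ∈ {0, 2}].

P(Y ∈ {0, 2}) = 21/22.
Summing X·P(X=x,Y=y) over the conditioning event gives 113/22.
E[X | Y ∈ {0, 2}] = (113/22) / (21/22) = 113/21.

113/21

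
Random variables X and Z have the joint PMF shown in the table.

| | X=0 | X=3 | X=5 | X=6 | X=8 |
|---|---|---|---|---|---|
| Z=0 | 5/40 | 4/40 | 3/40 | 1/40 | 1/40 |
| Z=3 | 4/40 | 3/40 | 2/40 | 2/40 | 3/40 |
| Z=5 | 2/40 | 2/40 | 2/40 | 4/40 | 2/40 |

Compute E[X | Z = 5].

14/3

P(Z = 5) = 3/10.
Σ X·P over the event = 0·(2/40) + 3·(2/40) + 5·(2/40) + 6·(4/40) + 8·(2/40) = 7/5.
E[X | Z = 5] = (7/5) / (3/10) = 14/3.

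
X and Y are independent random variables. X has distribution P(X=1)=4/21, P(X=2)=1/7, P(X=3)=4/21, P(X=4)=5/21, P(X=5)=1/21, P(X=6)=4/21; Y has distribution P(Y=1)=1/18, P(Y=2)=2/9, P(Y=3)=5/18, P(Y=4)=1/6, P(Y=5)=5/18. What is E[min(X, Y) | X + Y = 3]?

1

P(X + Y = 3) = 19/378.
Summing min(X,Y)·P(x,y) over outcomes with X + Y = 3 gives 19/378.
E[min(X, Y) | X + Y = 3] = (19/378) / (19/378) = 1.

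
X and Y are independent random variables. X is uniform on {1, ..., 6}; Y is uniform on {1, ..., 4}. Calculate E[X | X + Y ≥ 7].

5

P(X + Y ≥ 7) = 5/12.
Summing X·P(x,y) over outcomes with X + Y ≥ 7 gives 25/12.
E[X | X + Y ≥ 7] = (25/12) / (5/12) = 5.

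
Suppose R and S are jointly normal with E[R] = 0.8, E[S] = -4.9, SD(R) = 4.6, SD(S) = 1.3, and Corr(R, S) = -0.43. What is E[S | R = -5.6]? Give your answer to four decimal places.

-4.1223

E[S | R=x] = μ_S + ρ(σ_S/σ_R)(x − μ_R) for jointly normal variables.
E[S | R=-5.6] = -4.9 + (-0.43)·(1.3/4.6)·(-5.6 − (0.8)) = -4.9 + (-0.12152)·(-6.4) = -4.1223.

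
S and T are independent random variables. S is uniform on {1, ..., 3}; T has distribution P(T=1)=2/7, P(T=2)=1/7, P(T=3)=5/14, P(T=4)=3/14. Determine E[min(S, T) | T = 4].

2

P(T = 4) = 3/14.
Summing min(S,T)·P(x,y) over outcomes with T = 4 gives 3/7.
E[min(S, T) | T = 4] = (3/7) / (3/14) = 2.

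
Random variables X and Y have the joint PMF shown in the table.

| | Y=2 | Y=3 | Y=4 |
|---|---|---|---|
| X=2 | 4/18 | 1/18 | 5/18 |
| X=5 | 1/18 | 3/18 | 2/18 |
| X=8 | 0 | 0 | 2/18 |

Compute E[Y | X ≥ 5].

27/8

P(X ≥ 5) = 4/9.
Σ Y·P over the event = 2·(1/18) + 3·(3/18) + 4·(2/18) + 4·(2/18) = 3/2.
E[Y | X ≥ 5] = (3/2) / (4/9) = 27/8.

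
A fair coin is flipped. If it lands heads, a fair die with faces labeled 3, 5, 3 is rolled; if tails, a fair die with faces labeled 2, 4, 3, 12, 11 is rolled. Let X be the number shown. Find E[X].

E[X | heads] = (3+5+3)/3 = 11/3.
E[X | tails] = (2+4+3+12+11)/5 = 32/5.
By the law of total expectation,
E[X] = (1/2)·(11/3) + (1/2)·(32/5) = 151/30.

151/30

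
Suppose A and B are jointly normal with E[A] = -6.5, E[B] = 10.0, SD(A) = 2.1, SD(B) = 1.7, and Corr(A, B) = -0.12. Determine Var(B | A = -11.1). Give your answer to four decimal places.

2.8484

For a bivariate normal, Var(B | A=x) = σ_B²(1 − ρ²).
Var(B | A=-11.1) = (1.7)²·(1 − (-0.12)²) = 2.89·0.9856 = 2.8484.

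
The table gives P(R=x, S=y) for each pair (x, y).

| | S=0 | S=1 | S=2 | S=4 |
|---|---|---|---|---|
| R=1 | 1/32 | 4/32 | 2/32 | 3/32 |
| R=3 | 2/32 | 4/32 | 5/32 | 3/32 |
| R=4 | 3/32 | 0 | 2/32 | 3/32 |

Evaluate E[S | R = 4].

P(R = 4) = 1/4.
Σ S·P over the event = 0·(3/32) + 2·(2/32) + 4·(3/32) = 1/2.
E[S | R = 4] = (1/2) / (1/4) = 2.

2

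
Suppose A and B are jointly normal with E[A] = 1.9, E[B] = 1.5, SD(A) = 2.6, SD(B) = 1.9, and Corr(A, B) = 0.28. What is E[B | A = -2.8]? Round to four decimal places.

For a bivariate normal, E[B | A=x] = μ_B + ρ·(σ_B/σ_A)·(x − μ_A).
E[B | A=-2.8] = 1.5 + (0.28)·(1.9/2.6)·(-2.8 − (1.9)) = 1.5 + (0.20462)·(-4.7) = 0.5383.

0.5383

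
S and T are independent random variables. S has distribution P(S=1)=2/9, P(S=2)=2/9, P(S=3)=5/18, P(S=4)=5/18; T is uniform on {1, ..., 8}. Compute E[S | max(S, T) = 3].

57/23

P(max(S, T) = 3) = 23/144.
Summing S·P(x,y) over outcomes with max(S, T) = 3 gives 19/48.
E[S | max(S, T) = 3] = (19/48) / (23/144) = 57/23.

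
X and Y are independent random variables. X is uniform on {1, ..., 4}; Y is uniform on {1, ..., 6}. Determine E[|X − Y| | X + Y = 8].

2

Outcomes with X + Y = 8: (2,6), (3,5), (4,4), each with probability 1/24.
E[|X − Y| | X + Y = 8] = (4 + 2 + 0) / 3 = 2.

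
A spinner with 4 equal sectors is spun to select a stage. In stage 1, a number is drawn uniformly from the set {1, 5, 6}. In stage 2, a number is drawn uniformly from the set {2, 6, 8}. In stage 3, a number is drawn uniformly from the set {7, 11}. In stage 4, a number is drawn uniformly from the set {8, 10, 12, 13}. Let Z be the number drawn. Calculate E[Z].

E[Z | stage 1] = (1+5+6)/3 = 4.
E[Z | stage 2] = (2+6+8)/3 = 16/3.
E[Z | stage 3] = (7+11)/2 = 9.
E[Z | stage 4] = (8+10+12+13)/4 = 43/4.
E[Z] = (1/4)·(4) + (1/4)·(16/3) + (1/4)·(9) + (1/4)·(43/4) = 349/48.

349/48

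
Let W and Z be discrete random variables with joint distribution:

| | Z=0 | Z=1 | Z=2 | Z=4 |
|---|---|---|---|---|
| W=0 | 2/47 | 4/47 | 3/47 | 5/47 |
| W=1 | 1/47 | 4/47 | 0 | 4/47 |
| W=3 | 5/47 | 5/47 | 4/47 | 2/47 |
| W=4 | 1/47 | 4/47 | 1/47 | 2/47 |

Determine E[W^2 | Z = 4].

54/13

P(Z = 4) = 13/47.
Σ W^2·P over the event = 0·(5/47) + 1·(4/47) + 9·(2/47) + 16·(2/47) = 54/47.
E[W^2 | Z = 4] = (54/47) / (13/47) = 54/13.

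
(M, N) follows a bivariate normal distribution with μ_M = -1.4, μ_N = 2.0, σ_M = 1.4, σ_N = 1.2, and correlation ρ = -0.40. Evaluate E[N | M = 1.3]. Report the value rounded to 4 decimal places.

1.0743

The regression of N on M has slope ρ·σ_N/σ_M and passes through (μ_M, μ_N).
E[N | M=1.3] = 2.0 + (-0.40)·(1.2/1.4)·(1.3 − (-1.4)) = 2.0 + (-0.34286)·(2.7) = 1.0743.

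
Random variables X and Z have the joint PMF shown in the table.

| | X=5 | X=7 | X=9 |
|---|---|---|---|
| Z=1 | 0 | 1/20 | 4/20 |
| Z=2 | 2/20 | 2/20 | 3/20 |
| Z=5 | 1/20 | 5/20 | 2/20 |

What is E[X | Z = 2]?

P(Z = 2) = 7/20.
Σ X·P over the event = 5·(2/20) + 7·(2/20) + 9·(3/20) = 51/20.
E[X | Z = 2] = (51/20) / (7/20) = 51/7.

51/7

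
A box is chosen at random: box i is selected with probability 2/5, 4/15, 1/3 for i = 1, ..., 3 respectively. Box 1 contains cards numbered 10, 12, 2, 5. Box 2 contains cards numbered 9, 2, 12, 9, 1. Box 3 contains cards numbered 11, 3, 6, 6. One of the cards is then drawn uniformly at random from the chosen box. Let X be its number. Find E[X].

E[X | box 1] = (10+12+2+5)/4 = 29/4.
E[X | box 2] = (9+2+12+9+1)/5 = 33/5.
E[X | box 3] = (11+3+6+6)/4 = 13/2.
E[X] = (2/5)·(29/4) + (4/15)·(33/5) + (1/3)·(13/2) = 512/75.

512/75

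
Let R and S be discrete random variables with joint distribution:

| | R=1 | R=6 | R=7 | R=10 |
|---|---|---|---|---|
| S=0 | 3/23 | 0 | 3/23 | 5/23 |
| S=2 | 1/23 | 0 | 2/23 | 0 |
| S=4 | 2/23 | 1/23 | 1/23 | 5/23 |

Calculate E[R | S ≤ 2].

89/14

P(S ≤ 2) = 14/23.
Σ R·P over the event = 1·(3/23) + 1·(1/23) + 7·(3/23) + 7·(2/23) + 10·(5/23) = 89/23.
E[R | S ≤ 2] = (89/23) / (14/23) = 89/14.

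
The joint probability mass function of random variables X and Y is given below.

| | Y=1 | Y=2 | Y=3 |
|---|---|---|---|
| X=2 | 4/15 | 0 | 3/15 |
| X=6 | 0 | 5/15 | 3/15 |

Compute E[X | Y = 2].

6

P(Y = 2) = 1/3.
Σ X·P over the event = 6·(5/15) = 2.
E[X | Y = 2] = (2) / (1/3) = 6.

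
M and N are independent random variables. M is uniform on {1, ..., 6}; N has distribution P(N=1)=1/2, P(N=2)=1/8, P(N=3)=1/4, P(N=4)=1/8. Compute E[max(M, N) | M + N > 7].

P(M + N > 7) = 1/6.
Summing max(M,N)·P(x,y) over outcomes with M + N > 7 gives 43/48.
E[max(M, N) | M + N > 7] = (43/48) / (1/6) = 43/8.

43/8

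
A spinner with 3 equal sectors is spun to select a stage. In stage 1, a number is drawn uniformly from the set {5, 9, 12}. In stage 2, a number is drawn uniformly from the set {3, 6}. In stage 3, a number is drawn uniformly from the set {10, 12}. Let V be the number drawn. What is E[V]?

E[V | stage 1] = (5+9+12)/3 = 26/3.
E[V | stage 2] = (3+6)/2 = 9/2.
E[V | stage 3] = (10+12)/2 = 11.
By the law of total expectation,
E[V] = (1/3)·(26/3) + (1/3)·(9/2) + (1/3)·(11) = 145/18.

145/18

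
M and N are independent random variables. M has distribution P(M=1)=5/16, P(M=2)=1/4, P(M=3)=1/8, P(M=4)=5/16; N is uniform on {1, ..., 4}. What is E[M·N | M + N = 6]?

90/11

P(M + N = 6) = 11/64.
Summing MN·P(x,y) over outcomes with M + N = 6 gives 45/32.
E[M·N | M + N = 6] = (45/32) / (11/64) = 90/11.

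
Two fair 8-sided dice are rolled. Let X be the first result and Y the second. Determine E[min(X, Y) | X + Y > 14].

Outcomes with X + Y > 14: (7,8), (8,7), (8,8), each with probability 1/64.
E[min(X, Y) | X + Y > 14] = (7 + 7 + 8) / 3 = 22/3.

22/3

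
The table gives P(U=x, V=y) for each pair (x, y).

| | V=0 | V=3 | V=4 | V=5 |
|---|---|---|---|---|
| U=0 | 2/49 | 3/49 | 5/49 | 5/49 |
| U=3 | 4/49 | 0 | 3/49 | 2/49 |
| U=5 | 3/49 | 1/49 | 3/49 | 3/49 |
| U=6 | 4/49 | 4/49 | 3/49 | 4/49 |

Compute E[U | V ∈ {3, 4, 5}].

29/9

P(V ∈ {3, 4, 5}) = 36/49.
Summing U·P(U=x,V=y) over the conditioning event gives 116/49.
E[U | V ∈ {3, 4, 5}] = (116/49) / (36/49) = 29/9.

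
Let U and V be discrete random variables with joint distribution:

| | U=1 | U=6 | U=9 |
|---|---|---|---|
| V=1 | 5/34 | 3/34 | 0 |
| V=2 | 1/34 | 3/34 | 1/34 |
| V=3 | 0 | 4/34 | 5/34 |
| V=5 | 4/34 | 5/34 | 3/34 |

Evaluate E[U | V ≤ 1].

23/8

P(V ≤ 1) = 4/17.
Σ U·P over the event = 1·(5/34) + 6·(3/34) = 23/34.
E[U | V ≤ 1] = (23/34) / (4/17) = 23/8.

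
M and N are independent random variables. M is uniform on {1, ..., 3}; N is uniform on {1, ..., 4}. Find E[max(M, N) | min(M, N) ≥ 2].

19/6

P(min(M, N) ≥ 2) = 1/2.
Summing max(M,N)·P(x,y) over outcomes with min(M, N) ≥ 2 gives 19/12.
E[max(M, N) | min(M, N) ≥ 2] = (19/12) / (1/2) = 19/6.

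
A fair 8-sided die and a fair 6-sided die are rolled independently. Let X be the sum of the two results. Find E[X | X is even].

P(X is even) = 1/2.
Σ over the event: 2·1/48 + 4·1/16 + 6·5/48 + 8·1/8 + 10·5/48 + 12·1/16 + 14·1/48 = 4.
E[X | X is even] = (4) / (1/2) = 8.

8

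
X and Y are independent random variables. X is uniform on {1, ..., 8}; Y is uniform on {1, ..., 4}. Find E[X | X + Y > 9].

Outcomes with X + Y > 9: (6,4), (7,3), (7,4), (8,2), (8,3), (8,4), each with probability 1/32.
E[X | X + Y > 9] = (6 + 7 + 7 + 8 + 8 + 8) / 6 = 22/3.

22/3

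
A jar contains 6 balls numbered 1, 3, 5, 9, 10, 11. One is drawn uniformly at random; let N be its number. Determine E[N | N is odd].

P(N is odd) = 5/6.
Σ over the event: 1·1/6 + 3·1/6 + 5·1/6 + 9·1/6 + 11·1/6 = 29/6.
E[N | N is odd] = (29/6) / (5/6) = 29/5.

29/5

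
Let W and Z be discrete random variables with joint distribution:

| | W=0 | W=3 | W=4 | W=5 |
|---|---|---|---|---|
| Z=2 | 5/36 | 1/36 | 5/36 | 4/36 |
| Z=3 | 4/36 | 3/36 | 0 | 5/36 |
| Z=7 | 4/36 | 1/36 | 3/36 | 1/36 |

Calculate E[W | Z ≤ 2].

P(Z ≤ 2) = 5/12.
Σ W·P over the event = 0·(5/36) + 3·(1/36) + 4·(5/36) + 5·(4/36) = 43/36.
E[W | Z ≤ 2] = (43/36) / (5/12) = 43/15.

43/15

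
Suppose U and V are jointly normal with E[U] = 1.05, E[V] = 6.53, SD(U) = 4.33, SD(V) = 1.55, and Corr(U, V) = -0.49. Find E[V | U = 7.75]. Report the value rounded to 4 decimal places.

E[V | U=x] = μ_V + ρ(σ_V/σ_U)(x − μ_U) for jointly normal variables.
E[V | U=7.75] = 6.53 + (-0.49)·(1.55/4.33)·(7.75 − (1.05)) = 6.53 + (-0.1754)·(6.7) = 5.3548.

5.3548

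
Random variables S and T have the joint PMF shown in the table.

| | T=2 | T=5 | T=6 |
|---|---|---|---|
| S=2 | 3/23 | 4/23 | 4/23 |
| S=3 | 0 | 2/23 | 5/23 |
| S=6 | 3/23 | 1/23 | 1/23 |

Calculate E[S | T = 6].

29/10

P(T = 6) = 10/23.
Σ S·P over the event = 2·(4/23) + 3·(5/23) + 6·(1/23) = 29/23.
E[S | T = 6] = (29/23) / (10/23) = 29/10.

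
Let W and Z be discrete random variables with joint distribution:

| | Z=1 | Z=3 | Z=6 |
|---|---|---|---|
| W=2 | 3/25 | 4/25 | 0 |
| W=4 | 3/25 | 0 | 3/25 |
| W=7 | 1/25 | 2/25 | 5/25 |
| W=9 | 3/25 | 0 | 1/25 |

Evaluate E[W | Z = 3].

11/3

P(Z = 3) = 6/25.
Σ W·P over the event = 2·(4/25) + 7·(2/25) = 22/25.
E[W | Z = 3] = (22/25) / (6/25) = 11/3.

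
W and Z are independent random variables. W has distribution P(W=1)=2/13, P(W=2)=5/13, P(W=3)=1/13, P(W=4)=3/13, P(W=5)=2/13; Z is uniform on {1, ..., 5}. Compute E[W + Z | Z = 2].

63/13

P(Z = 2) = 1/5.
Summing (W+Z)·P(x,y) over outcomes with Z = 2 gives 63/65.
E[W + Z | Z = 2] = (63/65) / (1/5) = 63/13.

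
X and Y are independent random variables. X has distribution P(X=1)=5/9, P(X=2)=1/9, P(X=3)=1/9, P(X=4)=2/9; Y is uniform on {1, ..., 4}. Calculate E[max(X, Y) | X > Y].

32/9

P(X > Y) = 1/4.
Summing max(X,Y)·P(x,y) over outcomes with X > Y gives 8/9.
E[max(X, Y) | X > Y] = (8/9) / (1/4) = 32/9.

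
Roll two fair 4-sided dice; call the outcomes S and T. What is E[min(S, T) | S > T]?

P(S > T) = 3/8.
Summing min(S,T)·P(x,y) over outcomes with S > T gives 5/8.
E[min(S, T) | S > T] = (5/8) / (3/8) = 5/3.

5/3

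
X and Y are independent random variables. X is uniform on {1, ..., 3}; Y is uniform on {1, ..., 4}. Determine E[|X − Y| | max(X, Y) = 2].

2/3

P(max(X, Y) = 2) = 1/4.
Summing |X−Y|·P(x,y) over outcomes with max(X, Y) = 2 gives 1/6.
E[|X − Y| | max(X, Y) = 2] = (1/6) / (1/4) = 2/3.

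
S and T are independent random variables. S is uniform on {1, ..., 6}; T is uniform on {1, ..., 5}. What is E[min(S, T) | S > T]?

7/3

P(S > T) = 1/2.
Summing min(S,T)·P(x,y) over outcomes with S > T gives 7/6.
E[min(S, T) | S > T] = (7/6) / (1/2) = 7/3.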